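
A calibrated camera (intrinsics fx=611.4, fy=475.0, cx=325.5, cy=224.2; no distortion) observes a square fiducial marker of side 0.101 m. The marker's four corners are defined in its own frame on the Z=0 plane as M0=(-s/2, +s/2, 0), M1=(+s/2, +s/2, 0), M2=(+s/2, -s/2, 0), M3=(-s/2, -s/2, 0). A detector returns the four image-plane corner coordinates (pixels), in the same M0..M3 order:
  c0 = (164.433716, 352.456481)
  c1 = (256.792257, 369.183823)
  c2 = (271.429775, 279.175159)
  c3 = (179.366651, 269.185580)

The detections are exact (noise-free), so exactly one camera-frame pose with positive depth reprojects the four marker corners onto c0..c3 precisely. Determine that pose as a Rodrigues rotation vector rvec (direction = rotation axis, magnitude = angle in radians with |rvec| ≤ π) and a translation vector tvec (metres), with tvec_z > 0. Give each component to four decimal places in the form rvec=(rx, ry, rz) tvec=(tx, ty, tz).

Intrinsics K: fx=611.4, fy=475.0, cx=325.5, cy=224.2
Marker side s = 0.101 m; corners in marker frame (Z=0):
  M0 = (-0.0505, +0.0505, 0)
  M1 = (+0.0505, +0.0505, 0)
  M2 = (+0.0505, -0.0505, 0)
  M3 = (-0.0505, -0.0505, 0)
Detected image corners:
  c0 = (164.433716, 352.456481) px
  c1 = (256.792257, 369.183823) px
  c2 = (271.429775, 279.175159) px
  c3 = (179.366651, 269.185580) px
Planar DLT: solve 8×8 A·h = b for H (H[2,2]=1):
  H  [+750.19853 -179.45725 +216.32375]
  H  [-105.04730 +808.48126 +316.91713]
  H  [-0.74663 -0.15144 +1.00000]
B = K⁻¹H; ‖b₁‖=1.792683, ‖b₂‖=1.792683; λ = 2/(‖b₁‖+‖b₂‖) = 0.557823, sign → tz>0 ⇒ λ=+0.557823
r₁ = λ·B[:,0] = (+0.90619,+0.07322,-0.41649); r₂ = λ·B[:,1] = (-0.11876,+0.98932,-0.08447)
r₃ = r₁×r₂ = (+0.40585,+0.12601,+0.90521); SVD([r₁ r₂ r₃]) → R = UVᵀ:
  R  [+0.90619 -0.11876 +0.40585]
  R  [+0.07322 +0.98932 +0.12601]
  R  [-0.41649 -0.08447 +0.90521]
t = (-0.09961, +0.10888, +0.55782) m
tr R = 2.800722; θ = arccos((tr R − 1)/2) = 0.450198 rad = 25.794°
axis k = ((R−Rᵀ)₃₂, (R−Rᵀ)₁₃, (R−Rᵀ)₂₁) / (2 sinθ) = (-0.241857, +0.944905, +0.220589)
rvec = θ·k = (-0.108883, +0.425395, +0.099309)

rvec=(-0.1089, 0.4254, 0.0993) tvec=(-0.0996, 0.1089, 0.5578)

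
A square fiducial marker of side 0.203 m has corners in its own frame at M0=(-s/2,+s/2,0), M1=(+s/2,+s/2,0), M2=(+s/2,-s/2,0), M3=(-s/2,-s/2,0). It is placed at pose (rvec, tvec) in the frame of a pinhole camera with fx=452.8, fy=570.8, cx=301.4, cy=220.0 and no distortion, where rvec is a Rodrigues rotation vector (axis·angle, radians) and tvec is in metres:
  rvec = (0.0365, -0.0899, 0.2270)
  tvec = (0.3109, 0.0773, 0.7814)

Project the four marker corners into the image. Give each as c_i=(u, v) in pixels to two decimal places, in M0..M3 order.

Intrinsics K: fx=452.8, fy=570.8, cx=301.4, cy=220.0
Marker side s = 0.203 m; corners in marker frame (Z=0):
  M0 = (-0.1015, +0.1015, 0)
  M1 = (+0.1015, +0.1015, 0)
  M2 = (+0.1015, -0.1015, 0)
  M3 = (-0.1015, -0.1015, 0)
rvec = (0.0365, -0.0899, 0.2270), |rvec| = θ = 0.24687 rad = 14.144°
Rodrigues: sinθ=0.24437, 1−cosθ=0.03032; R = I + sinθ·[k]× + (1−cosθ)·[k]×²:
    [+0.97035 -0.22633 -0.08487]
    [+0.22307 +0.97370 -0.04628]
    [+0.09311 +0.02598 +0.99532]
t = (0.3109, 0.0773, 0.7814) m
M0: Pc = R·M0+t = (+0.18944, +0.15349, +0.77459); u = 452.8·(+0.18944)/0.77459 + 301.4 = 412.1393, v = 570.8·(+0.15349)/0.77459 + 220.0 = 333.1078
M1: Pc = R·M1+t = (+0.38642, +0.19877, +0.79349); u = 452.8·(+0.38642)/0.79349 + 301.4 = 521.9072, v = 570.8·(+0.19877)/0.79349 + 220.0 = 362.9881
M2: Pc = R·M2+t = (+0.43236, +0.00111, +0.78821); u = 452.8·(+0.43236)/0.78821 + 301.4 = 549.7766, v = 570.8·(+0.00111)/0.78821 + 220.0 = 220.8043
M3: Pc = R·M3+t = (+0.23538, -0.04417, +0.76931); u = 452.8·(+0.23538)/0.76931 + 301.4 = 439.9410, v = 570.8·(-0.04417)/0.76931 + 220.0 = 187.2258

c0=(412.14, 333.11) c1=(521.91, 362.99) c2=(549.78, 220.80) c3=(439.94, 187.23)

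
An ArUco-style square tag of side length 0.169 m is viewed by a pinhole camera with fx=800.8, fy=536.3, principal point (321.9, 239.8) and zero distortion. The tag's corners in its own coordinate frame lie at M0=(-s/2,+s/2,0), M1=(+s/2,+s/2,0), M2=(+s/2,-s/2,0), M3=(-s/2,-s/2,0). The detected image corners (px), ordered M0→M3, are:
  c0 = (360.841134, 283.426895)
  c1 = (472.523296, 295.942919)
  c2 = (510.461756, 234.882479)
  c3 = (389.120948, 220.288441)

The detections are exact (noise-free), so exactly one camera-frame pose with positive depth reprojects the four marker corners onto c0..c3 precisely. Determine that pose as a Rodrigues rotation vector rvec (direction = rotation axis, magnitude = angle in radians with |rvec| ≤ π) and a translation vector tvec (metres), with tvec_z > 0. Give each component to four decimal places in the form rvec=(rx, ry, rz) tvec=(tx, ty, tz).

rvec=(0.6276, -0.0395, 0.1971) tvec=(0.1560, 0.0425, 1.1254)

Intrinsics K: fx=800.8, fy=536.3, cx=321.9, cy=239.8
Marker side s = 0.169 m; corners in marker frame (Z=0):
  M0 = (-0.0845, +0.0845, 0)
  M1 = (+0.0845, +0.0845, 0)
  M2 = (+0.0845, -0.0845, 0)
  M3 = (-0.0845, -0.0845, 0)
Detected image corners:
  c0 = (360.841134, 283.426895) px
  c1 = (472.523296, 295.942919) px
  c2 = (510.461756, 234.882479) px
  c3 = (389.120948, 220.288441) px
Planar DLT: solve 8×8 A·h = b for H (H[2,2]=1):
  H  [+725.26830 +26.93565 +432.93805]
  H  [+102.08458 +500.56768 +260.03505]
  H  [+0.08562 +0.51486 +1.00000]
B = K⁻¹H; ‖b₁‖=0.888568, ‖b₂‖=0.888568; λ = 2/(‖b₁‖+‖b₂‖) = 1.125407, sign → tz>0 ⇒ λ=+1.125407
r₁ = λ·B[:,0] = (+0.98052,+0.17114,+0.09636); r₂ = λ·B[:,1] = (-0.19506,+0.79134,+0.57942)
r₃ = r₁×r₂ = (+0.02291,-0.58693,+0.80931); SVD([r₁ r₂ r₃]) → R = UVᵀ:
  R  [+0.98052 -0.19506 +0.02291]
  R  [+0.17114 +0.79134 -0.58693]
  R  [+0.09636 +0.57942 +0.80931]
t = (+0.15605, +0.04246, +1.12541) m
tr R = 2.581178; θ = arccos((tr R − 1)/2) = 0.659026 rad = 37.759°
axis k = ((R−Rᵀ)₃₂, (R−Rᵀ)₁₃, (R−Rᵀ)₂₁) / (2 sinθ) = (+0.952364, -0.059976, +0.299008)
rvec = θ·k = (+0.627633, -0.039526, +0.197054)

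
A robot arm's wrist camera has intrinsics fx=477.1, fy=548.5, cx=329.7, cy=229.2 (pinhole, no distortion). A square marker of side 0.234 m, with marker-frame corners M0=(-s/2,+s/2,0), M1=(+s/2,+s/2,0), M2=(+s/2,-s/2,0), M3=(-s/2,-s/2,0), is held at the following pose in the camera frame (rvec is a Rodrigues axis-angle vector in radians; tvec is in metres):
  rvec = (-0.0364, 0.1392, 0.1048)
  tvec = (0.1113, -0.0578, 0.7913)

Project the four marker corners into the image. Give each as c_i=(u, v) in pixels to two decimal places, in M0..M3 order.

Intrinsics K: fx=477.1, fy=548.5, cx=329.7, cy=229.2
Marker side s = 0.234 m; corners in marker frame (Z=0):
  M0 = (-0.1170, +0.1170, 0)
  M1 = (+0.1170, +0.1170, 0)
  M2 = (+0.1170, -0.1170, 0)
  M3 = (-0.1170, -0.1170, 0)
rvec = (-0.0364, 0.1392, 0.1048), |rvec| = θ = 0.17800 rad = 10.199°
Rodrigues: sinθ=0.17706, 1−cosθ=0.01580; R = I + sinθ·[k]× + (1−cosθ)·[k]×²:
    [+0.98486 -0.10677 +0.13656]
    [+0.10172 +0.99386 +0.04348]
    [-0.14037 -0.02893 +0.98968]
t = (0.1113, -0.0578, 0.7913) m
M0: Pc = R·M0+t = (-0.01642, +0.04658, +0.80434); u = 477.1·(-0.01642)/0.80434 + 329.7 = 319.9596, v = 548.5·(+0.04658)/0.80434 + 229.2 = 260.9646
M1: Pc = R·M1+t = (+0.21404, +0.07038, +0.77149); u = 477.1·(+0.21404)/0.77149 + 329.7 = 462.0625, v = 548.5·(+0.07038)/0.77149 + 229.2 = 279.2397
M2: Pc = R·M2+t = (+0.23902, -0.16218, +0.77826); u = 477.1·(+0.23902)/0.77826 + 329.7 = 476.2278, v = 548.5·(-0.16218)/0.77826 + 229.2 = 114.8991
M3: Pc = R·M3+t = (+0.00856, -0.18598, +0.81111); u = 477.1·(+0.00856)/0.81111 + 329.7 = 334.7374, v = 548.5·(-0.18598)/0.81111 + 229.2 = 103.4316

c0=(319.96, 260.96) c1=(462.06, 279.24) c2=(476.23, 114.90) c3=(334.74, 103.43)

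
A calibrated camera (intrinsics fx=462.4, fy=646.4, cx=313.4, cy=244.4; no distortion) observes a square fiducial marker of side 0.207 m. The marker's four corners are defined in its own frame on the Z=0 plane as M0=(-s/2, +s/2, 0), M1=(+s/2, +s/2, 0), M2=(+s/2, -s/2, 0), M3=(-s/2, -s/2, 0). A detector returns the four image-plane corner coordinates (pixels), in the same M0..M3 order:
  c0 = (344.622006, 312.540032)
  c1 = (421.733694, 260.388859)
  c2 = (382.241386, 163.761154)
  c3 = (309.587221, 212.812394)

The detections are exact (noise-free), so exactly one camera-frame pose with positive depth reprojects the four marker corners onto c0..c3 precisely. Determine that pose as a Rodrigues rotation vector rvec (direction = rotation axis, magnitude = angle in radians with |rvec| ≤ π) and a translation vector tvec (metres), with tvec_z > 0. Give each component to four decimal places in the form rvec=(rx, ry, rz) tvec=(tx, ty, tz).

rvec=(-0.3347, 0.0726, -0.4464) tvec=(0.1260, -0.0151, 1.1514)

Intrinsics K: fx=462.4, fy=646.4, cx=313.4, cy=244.4
Marker side s = 0.207 m; corners in marker frame (Z=0):
  M0 = (-0.1035, +0.1035, 0)
  M1 = (+0.1035, +0.1035, 0)
  M2 = (+0.1035, -0.1035, 0)
  M3 = (-0.1035, -0.1035, 0)
Detected image corners:
  c0 = (344.622006, 312.540032) px
  c1 = (421.733694, 260.388859) px
  c2 = (382.241386, 163.761154) px
  c3 = (309.587221, 212.812394) px
Planar DLT: solve 8×8 A·h = b for H (H[2,2]=1):
  H  [+362.68460 +74.56534 +364.00156]
  H  [-243.40973 +405.61776 +235.89686]
  H  [+0.00344 -0.28928 +1.00000]
B = K⁻¹H; ‖b₁‖=0.868533, ‖b₂‖=0.868533; λ = 2/(‖b₁‖+‖b₂‖) = 1.151367, sign → tz>0 ⇒ λ=+1.151367
r₁ = λ·B[:,0] = (+0.90039,-0.43506,+0.00396); r₂ = λ·B[:,1] = (+0.41141,+0.84842,-0.33307)
r₃ = r₁×r₂ = (+0.14154,+0.30152,+0.94290); SVD([r₁ r₂ r₃]) → R = UVᵀ:
  R  [+0.90039 +0.41141 +0.14154]
  R  [-0.43506 +0.84842 +0.30152]
  R  [+0.00396 -0.33307 +0.94290]
t = (+0.12600, -0.01515, +1.15137) m
tr R = 2.691705; θ = arccos((tr R − 1)/2) = 0.562635 rad = 32.237°
axis k = ((R−Rᵀ)₃₂, (R−Rᵀ)₁₃, (R−Rᵀ)₂₁) / (2 sinθ) = (-0.594832, +0.128965, -0.793438)
rvec = θ·k = (-0.334673, +0.072560, -0.446416)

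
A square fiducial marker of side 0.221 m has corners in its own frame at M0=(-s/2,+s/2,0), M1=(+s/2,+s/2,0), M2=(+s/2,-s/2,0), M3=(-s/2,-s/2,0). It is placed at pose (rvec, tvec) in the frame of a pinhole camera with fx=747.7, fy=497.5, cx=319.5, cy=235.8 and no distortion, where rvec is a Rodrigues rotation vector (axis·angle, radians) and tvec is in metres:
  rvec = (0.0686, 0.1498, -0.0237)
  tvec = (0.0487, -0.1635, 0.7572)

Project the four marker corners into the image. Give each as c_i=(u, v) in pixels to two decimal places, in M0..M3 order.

c0=(264.59, 203.16) c1=(480.54, 199.00) c2=(477.30, 48.72) c3=(257.35, 59.45)

Intrinsics K: fx=747.7, fy=497.5, cx=319.5, cy=235.8
Marker side s = 0.221 m; corners in marker frame (Z=0):
  M0 = (-0.1105, +0.1105, 0)
  M1 = (+0.1105, +0.1105, 0)
  M2 = (+0.1105, -0.1105, 0)
  M3 = (-0.1105, -0.1105, 0)
rvec = (0.0686, 0.1498, -0.0237), |rvec| = θ = 0.16646 rad = 9.537°
Rodrigues: sinθ=0.16569, 1−cosθ=0.01382; R = I + sinθ·[k]× + (1−cosθ)·[k]×²:
    [+0.98853 +0.02872 +0.14830]
    [-0.01846 +0.99737 -0.07005]
    [-0.14992 +0.06651 +0.98646]
t = (0.0487, -0.1635, 0.7572) m
M0: Pc = R·M0+t = (-0.05736, -0.05125, +0.78112); u = 747.7·(-0.05736)/0.78112 + 319.5 = 264.5949, v = 497.5·(-0.05125)/0.78112 + 235.8 = 203.1584
M1: Pc = R·M1+t = (+0.16111, -0.05533, +0.74798); u = 747.7·(+0.16111)/0.74798 + 319.5 = 480.5443, v = 497.5·(-0.05533)/0.74798 + 235.8 = 198.9984
M2: Pc = R·M2+t = (+0.15476, -0.27575, +0.73328); u = 747.7·(+0.15476)/0.73328 + 319.5 = 477.3013, v = 497.5·(-0.27575)/0.73328 + 235.8 = 48.7162
M3: Pc = R·M3+t = (-0.06371, -0.27167, +0.76642); u = 747.7·(-0.06371)/0.76642 + 319.5 = 257.3504, v = 497.5·(-0.27167)/0.76642 + 235.8 = 59.4527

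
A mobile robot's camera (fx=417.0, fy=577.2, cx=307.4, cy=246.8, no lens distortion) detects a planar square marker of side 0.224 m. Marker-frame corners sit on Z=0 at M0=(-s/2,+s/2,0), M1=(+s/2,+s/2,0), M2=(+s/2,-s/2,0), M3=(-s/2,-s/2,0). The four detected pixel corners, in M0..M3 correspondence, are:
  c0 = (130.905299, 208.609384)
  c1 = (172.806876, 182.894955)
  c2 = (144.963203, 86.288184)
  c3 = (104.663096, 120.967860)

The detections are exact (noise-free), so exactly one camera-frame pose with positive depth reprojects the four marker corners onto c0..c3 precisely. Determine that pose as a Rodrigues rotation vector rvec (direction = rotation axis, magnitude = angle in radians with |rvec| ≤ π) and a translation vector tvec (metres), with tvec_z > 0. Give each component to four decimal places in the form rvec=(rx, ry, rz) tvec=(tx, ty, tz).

rvec=(0.2192, 0.5502, -0.3014) tvec=(-0.5465, -0.2230, 1.3416)

Intrinsics K: fx=417.0, fy=577.2, cx=307.4, cy=246.8
Marker side s = 0.224 m; corners in marker frame (Z=0):
  M0 = (-0.1120, +0.1120, 0)
  M1 = (+0.1120, +0.1120, 0)
  M2 = (+0.1120, -0.1120, 0)
  M3 = (-0.1120, -0.1120, 0)
Detected image corners:
  c0 = (130.905299, 208.609384) px
  c1 = (172.806876, 182.894955) px
  c2 = (144.963203, 86.288184) px
  c3 = (104.663096, 120.967860) px
Planar DLT: solve 8×8 A·h = b for H (H[2,2]=1):
  H  [+127.59719 +133.29957 +137.54352]
  H  [-195.11828 +424.14173 +150.84864]
  H  [-0.40428 +0.09205 +1.00000]
B = K⁻¹H; ‖b₁‖=0.745354, ‖b₂‖=0.745354; λ = 2/(‖b₁‖+‖b₂‖) = 1.341644, sign → tz>0 ⇒ λ=+1.341644
r₁ = λ·B[:,0] = (+0.81037,-0.22161,-0.54240); r₂ = λ·B[:,1] = (+0.33783,+0.93307,+0.12350)
r₃ = r₁×r₂ = (+0.47872,-0.28332,+0.83100); SVD([r₁ r₂ r₃]) → R = UVᵀ:
  R  [+0.81037 +0.33783 +0.47872]
  R  [-0.22161 +0.93307 -0.28332]
  R  [-0.54240 +0.12350 +0.83100]
t = (-0.54649, -0.22303, +1.34164) m
tr R = 2.574430; θ = arccos((tr R − 1)/2) = 0.664517 rad = 38.074°
axis k = ((R−Rᵀ)₃₂, (R−Rᵀ)₁₃, (R−Rᵀ)₂₁) / (2 sinθ) = (+0.329849, +0.827919, -0.453597)
rvec = θ·k = (+0.219190, +0.550166, -0.301423)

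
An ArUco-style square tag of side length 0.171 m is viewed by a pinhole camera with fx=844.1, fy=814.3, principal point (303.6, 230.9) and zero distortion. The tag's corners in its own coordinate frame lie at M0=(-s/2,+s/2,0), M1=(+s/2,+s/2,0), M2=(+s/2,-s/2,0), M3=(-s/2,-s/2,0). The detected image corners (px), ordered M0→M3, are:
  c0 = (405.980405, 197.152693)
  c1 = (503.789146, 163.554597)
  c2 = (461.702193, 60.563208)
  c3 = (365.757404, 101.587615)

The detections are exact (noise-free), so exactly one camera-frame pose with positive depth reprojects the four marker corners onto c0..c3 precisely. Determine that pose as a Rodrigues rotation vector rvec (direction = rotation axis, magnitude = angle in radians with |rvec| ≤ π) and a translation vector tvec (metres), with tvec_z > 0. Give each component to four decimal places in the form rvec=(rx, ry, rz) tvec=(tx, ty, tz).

Intrinsics K: fx=844.1, fy=814.3, cx=303.6, cy=230.9
Marker side s = 0.171 m; corners in marker frame (Z=0):
  M0 = (-0.0855, +0.0855, 0)
  M1 = (+0.0855, +0.0855, 0)
  M2 = (+0.0855, -0.0855, 0)
  M3 = (-0.0855, -0.0855, 0)
Detected image corners:
  c0 = (405.980405, 197.152693) px
  c1 = (503.789146, 163.554597) px
  c2 = (461.702193, 60.563208) px
  c3 = (365.757404, 101.587615) px
Planar DLT: solve 8×8 A·h = b for H (H[2,2]=1):
  H  [+386.89439 +267.93782 +432.70526]
  H  [-272.15155 +588.07059 +131.64270]
  H  [-0.41368 +0.06322 +1.00000]
B = K⁻¹H; ‖b₁‖=0.766033, ‖b₂‖=0.766033; λ = 2/(‖b₁‖+‖b₂‖) = 1.305426, sign → tz>0 ⇒ λ=+1.305426
r₁ = λ·B[:,0] = (+0.79258,-0.28316,-0.54003); r₂ = λ·B[:,1] = (+0.38469,+0.91935,+0.08253)
r₃ = r₁×r₂ = (+0.47311,-0.27316,+0.83759); SVD([r₁ r₂ r₃]) → R = UVᵀ:
  R  [+0.79258 +0.38469 +0.47311]
  R  [-0.28316 +0.91935 -0.27316]
  R  [-0.54003 +0.08253 +0.83759]
t = (+0.19967, -0.15912, +1.30543) m
tr R = 2.549515; θ = arccos((tr R − 1)/2) = 0.684464 rad = 39.217°
axis k = ((R−Rᵀ)₃₂, (R−Rᵀ)₁₃, (R−Rᵀ)₂₁) / (2 sinθ) = (+0.281287, +0.801210, -0.528149)
rvec = θ·k = (+0.192531, +0.548399, -0.361499)

rvec=(0.1925, 0.5484, -0.3615) tvec=(0.1997, -0.1591, 1.3054)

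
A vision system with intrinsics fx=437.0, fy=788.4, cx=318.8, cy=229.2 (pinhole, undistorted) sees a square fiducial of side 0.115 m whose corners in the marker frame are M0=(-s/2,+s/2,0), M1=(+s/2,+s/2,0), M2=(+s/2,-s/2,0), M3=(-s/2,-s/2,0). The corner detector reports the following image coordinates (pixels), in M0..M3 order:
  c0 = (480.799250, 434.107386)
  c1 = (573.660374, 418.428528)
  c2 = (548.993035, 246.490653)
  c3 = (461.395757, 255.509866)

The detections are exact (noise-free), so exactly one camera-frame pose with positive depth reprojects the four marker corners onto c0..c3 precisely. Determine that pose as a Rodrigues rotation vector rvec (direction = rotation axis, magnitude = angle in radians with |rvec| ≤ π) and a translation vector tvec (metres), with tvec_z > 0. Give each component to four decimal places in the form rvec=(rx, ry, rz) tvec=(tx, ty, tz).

rvec=(-0.3077, -0.1406, -0.0715) tvec=(0.2323, 0.0693, 0.5132)

Intrinsics K: fx=437.0, fy=788.4, cx=318.8, cy=229.2
Marker side s = 0.115 m; corners in marker frame (Z=0):
  M0 = (-0.0575, +0.0575, 0)
  M1 = (+0.0575, +0.0575, 0)
  M2 = (+0.0575, -0.0575, 0)
  M3 = (-0.0575, -0.0575, 0)
Detected image corners:
  c0 = (480.799250, 434.107386) px
  c1 = (573.660374, 418.428528) px
  c2 = (548.993035, 246.490653) px
  c3 = (461.395757, 255.509866) px
Planar DLT: solve 8×8 A·h = b for H (H[2,2]=1):
  H  [+933.37801 -106.39619 +516.59737]
  H  [-8.32460 +1327.84159 +335.61856]
  H  [+0.28968 -0.57804 +1.00000]
B = K⁻¹H; ‖b₁‖=1.948534, ‖b₂‖=1.948534; λ = 2/(‖b₁‖+‖b₂‖) = 0.513206, sign → tz>0 ⇒ λ=+0.513206
r₁ = λ·B[:,0] = (+0.98769,-0.04864,+0.14867); r₂ = λ·B[:,1] = (+0.09146,+0.95060,-0.29665)
r₃ = r₁×r₂ = (-0.12689,+0.30660,+0.94334); SVD([r₁ r₂ r₃]) → R = UVᵀ:
  R  [+0.98769 +0.09146 -0.12689]
  R  [-0.04864 +0.95060 +0.30660]
  R  [+0.14867 -0.29665 +0.94334]
t = (+0.23229, +0.06927, +0.51321) m
tr R = 2.881629; θ = arccos((tr R − 1)/2) = 0.345771 rad = 19.811°
axis k = ((R−Rᵀ)₃₂, (R−Rᵀ)₁₃, (R−Rᵀ)₂₁) / (2 sinθ) = (-0.889955, -0.406523, -0.206688)
rvec = θ·k = (-0.307720, -0.140564, -0.071467)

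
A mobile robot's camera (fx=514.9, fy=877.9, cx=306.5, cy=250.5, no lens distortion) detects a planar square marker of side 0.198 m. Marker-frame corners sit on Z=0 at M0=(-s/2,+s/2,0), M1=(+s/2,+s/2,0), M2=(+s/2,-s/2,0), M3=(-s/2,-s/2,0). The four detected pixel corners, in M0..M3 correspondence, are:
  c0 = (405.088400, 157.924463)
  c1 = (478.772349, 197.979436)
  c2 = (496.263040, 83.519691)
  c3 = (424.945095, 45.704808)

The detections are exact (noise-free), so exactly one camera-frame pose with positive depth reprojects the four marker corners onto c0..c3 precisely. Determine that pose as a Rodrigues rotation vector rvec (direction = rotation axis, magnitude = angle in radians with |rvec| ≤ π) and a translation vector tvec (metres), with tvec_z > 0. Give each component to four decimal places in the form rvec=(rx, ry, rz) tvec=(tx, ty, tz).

rvec=(-0.2464, 0.0151, 0.3220) tvec=(0.3812, -0.2012, 1.3558)

Intrinsics K: fx=514.9, fy=877.9, cx=306.5, cy=250.5
Marker side s = 0.198 m; corners in marker frame (Z=0):
  M0 = (-0.0990, +0.0990, 0)
  M1 = (+0.0990, +0.0990, 0)
  M2 = (+0.0990, -0.0990, 0)
  M3 = (-0.0990, -0.0990, 0)
Detected image corners:
  c0 = (405.088400, 157.924463) px
  c1 = (478.772349, 197.979436) px
  c2 = (496.263040, 83.519691) px
  c3 = (424.945095, 45.704808) px
Planar DLT: solve 8×8 A·h = b for H (H[2,2]=1):
  H  [+348.15241 -173.32546 +451.28658]
  H  [+191.72943 +551.17112 +120.22357]
  H  [-0.03969 -0.17504 +1.00000]
B = K⁻¹H; ‖b₁‖=0.737591, ‖b₂‖=0.737591; λ = 2/(‖b₁‖+‖b₂‖) = 1.355766, sign → tz>0 ⇒ λ=+1.355766
r₁ = λ·B[:,0] = (+0.94874,+0.31145,-0.05381); r₂ = λ·B[:,1] = (-0.31511,+0.91890,-0.23731)
r₃ = r₁×r₂ = (-0.02447,+0.24211,+0.96994); SVD([r₁ r₂ r₃]) → R = UVᵀ:
  R  [+0.94874 -0.31511 -0.02447]
  R  [+0.31145 +0.91890 +0.24211]
  R  [-0.05381 -0.23731 +0.96994]
t = (+0.38123, -0.20119, +1.35577) m
tr R = 2.837585; θ = arccos((tr R − 1)/2) = 0.405786 rad = 23.250°
axis k = ((R−Rᵀ)₃₂, (R−Rᵀ)₁₃, (R−Rᵀ)₂₁) / (2 sinθ) = (-0.607260, +0.037168, +0.793634)
rvec = θ·k = (-0.246418, +0.015082, +0.322046)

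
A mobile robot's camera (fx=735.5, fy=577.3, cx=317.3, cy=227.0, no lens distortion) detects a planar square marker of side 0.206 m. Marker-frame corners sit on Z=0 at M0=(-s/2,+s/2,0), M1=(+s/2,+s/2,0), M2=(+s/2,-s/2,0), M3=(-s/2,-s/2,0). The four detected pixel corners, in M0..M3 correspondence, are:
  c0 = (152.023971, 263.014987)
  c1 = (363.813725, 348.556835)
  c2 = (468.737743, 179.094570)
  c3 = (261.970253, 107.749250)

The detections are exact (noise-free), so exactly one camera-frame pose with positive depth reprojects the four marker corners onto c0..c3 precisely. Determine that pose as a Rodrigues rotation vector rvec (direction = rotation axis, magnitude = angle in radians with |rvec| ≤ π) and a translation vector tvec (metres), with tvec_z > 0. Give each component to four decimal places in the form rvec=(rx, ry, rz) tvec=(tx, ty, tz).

rvec=(-0.2147, 0.1477, 0.4590) tvec=(-0.0064, -0.0065, 0.6409)

Intrinsics K: fx=735.5, fy=577.3, cx=317.3, cy=227.0
Marker side s = 0.206 m; corners in marker frame (Z=0):
  M0 = (-0.1030, +0.1030, 0)
  M1 = (+0.1030, +0.1030, 0)
  M2 = (+0.1030, -0.1030, 0)
  M3 = (-0.1030, -0.1030, 0)
Detected image corners:
  c0 = (152.023971, 263.014987) px
  c1 = (363.813725, 348.556835) px
  c2 = (468.737743, 179.094570) px
  c3 = (261.970253, 107.749250) px
Planar DLT: solve 8×8 A·h = b for H (H[2,2]=1):
  H  [+923.64658 -605.39884 +309.93943]
  H  [+313.58507 +726.94832 +221.17175]
  H  [-0.29500 -0.26794 +1.00000]
B = K⁻¹H; ‖b₁‖=1.560271, ‖b₂‖=1.560271; λ = 2/(‖b₁‖+‖b₂‖) = 0.640914, sign → tz>0 ⇒ λ=+0.640914
r₁ = λ·B[:,0] = (+0.88643,+0.42248,-0.18907); r₂ = λ·B[:,1] = (-0.45346,+0.87458,-0.17172)
r₃ = r₁×r₂ = (+0.09281,+0.23796,+0.96683); SVD([r₁ r₂ r₃]) → R = UVᵀ:
  R  [+0.88643 -0.45346 +0.09281]
  R  [+0.42248 +0.87458 +0.23796]
  R  [-0.18907 -0.17172 +0.96683]
t = (-0.00641, -0.00647, +0.64091) m
tr R = 2.727839; θ = arccos((tr R − 1)/2) = 0.527795 rad = 30.240°
axis k = ((R−Rᵀ)₃₂, (R−Rᵀ)₁₃, (R−Rᵀ)₂₁) / (2 sinθ) = (-0.406728, +0.279843, +0.869632)
rvec = θ·k = (-0.214669, +0.147700, +0.458988)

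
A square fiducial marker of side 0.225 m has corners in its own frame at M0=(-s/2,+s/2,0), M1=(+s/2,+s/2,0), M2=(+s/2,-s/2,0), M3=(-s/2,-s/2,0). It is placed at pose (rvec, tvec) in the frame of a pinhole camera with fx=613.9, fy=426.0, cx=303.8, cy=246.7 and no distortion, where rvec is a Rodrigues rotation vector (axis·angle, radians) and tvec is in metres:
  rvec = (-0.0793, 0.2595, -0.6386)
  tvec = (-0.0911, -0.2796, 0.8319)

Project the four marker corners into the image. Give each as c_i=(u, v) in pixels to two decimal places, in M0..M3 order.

Intrinsics K: fx=613.9, fy=426.0, cx=303.8, cy=246.7
Marker side s = 0.225 m; corners in marker frame (Z=0):
  M0 = (-0.1125, +0.1125, 0)
  M1 = (+0.1125, +0.1125, 0)
  M2 = (+0.1125, -0.1125, 0)
  M3 = (-0.1125, -0.1125, 0)
rvec = (-0.0793, 0.2595, -0.6386), |rvec| = θ = 0.69386 rad = 39.755°
Rodrigues: sinθ=0.63951, 1−cosθ=0.23122; R = I + sinθ·[k]× + (1−cosθ)·[k]×²:
    [+0.77180 +0.57870 +0.26349]
    [-0.59846 +0.80113 -0.00650]
    [-0.21485 -0.15268 +0.96464]
t = (-0.0911, -0.2796, 0.8319) m
M0: Pc = R·M0+t = (-0.11282, -0.12215, +0.83889); u = 613.9·(-0.11282)/0.83889 + 303.8 = 221.2353, v = 426.0·(-0.12215)/0.83889 + 246.7 = 184.6727
M1: Pc = R·M1+t = (+0.06083, -0.25680, +0.79055); u = 613.9·(+0.06083)/0.79055 + 303.8 = 351.0382, v = 426.0·(-0.25680)/0.79055 + 246.7 = 108.3198
M2: Pc = R·M2+t = (-0.06938, -0.43705, +0.82491); u = 613.9·(-0.06938)/0.82491 + 303.8 = 252.1705, v = 426.0·(-0.43705)/0.82491 + 246.7 = 20.9955
M3: Pc = R·M3+t = (-0.24303, -0.30240, +0.87325); u = 613.9·(-0.24303)/0.87325 + 303.8 = 132.9470, v = 426.0·(-0.30240)/0.87325 + 246.7 = 99.1790

c0=(221.24, 184.67) c1=(351.04, 108.32) c2=(252.17, 21.00) c3=(132.95, 99.18)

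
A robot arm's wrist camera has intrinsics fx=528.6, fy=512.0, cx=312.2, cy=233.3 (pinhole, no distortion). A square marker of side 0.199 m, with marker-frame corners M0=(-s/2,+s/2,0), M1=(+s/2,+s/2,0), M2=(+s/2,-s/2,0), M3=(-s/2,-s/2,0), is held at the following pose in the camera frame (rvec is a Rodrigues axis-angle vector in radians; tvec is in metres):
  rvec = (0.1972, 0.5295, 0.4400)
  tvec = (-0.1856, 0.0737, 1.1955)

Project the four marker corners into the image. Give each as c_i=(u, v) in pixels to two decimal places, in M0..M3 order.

c0=(188.18, 280.52) c1=(247.79, 323.18) c2=(277.56, 247.16) c3=(212.92, 208.00)

Intrinsics K: fx=528.6, fy=512.0, cx=312.2, cy=233.3
Marker side s = 0.199 m; corners in marker frame (Z=0):
  M0 = (-0.0995, +0.0995, 0)
  M1 = (+0.0995, +0.0995, 0)
  M2 = (+0.0995, -0.0995, 0)
  M3 = (-0.0995, -0.0995, 0)
rvec = (0.1972, 0.5295, 0.4400), |rvec| = θ = 0.71614 rad = 41.032°
Rodrigues: sinθ=0.65648, 1−cosθ=0.24566; R = I + sinθ·[k]× + (1−cosθ)·[k]×²:
    [+0.77297 -0.35333 +0.52695]
    [+0.45336 +0.88864 -0.06918]
    [-0.44383 +0.29237 +0.84708]
t = (-0.1856, 0.0737, 1.1955) m
M0: Pc = R·M0+t = (-0.29767, +0.11701, +1.26875); u = 528.6·(-0.29767)/1.26875 + 312.2 = 188.1830, v = 512.0·(+0.11701)/1.26875 + 233.3 = 280.5192
M1: Pc = R·M1+t = (-0.14385, +0.20723, +1.18043); u = 528.6·(-0.14385)/1.18043 + 312.2 = 247.7856, v = 512.0·(+0.20723)/1.18043 + 233.3 = 323.1835
M2: Pc = R·M2+t = (-0.07353, +0.03039, +1.12225); u = 528.6·(-0.07353)/1.12225 + 312.2 = 277.5645, v = 512.0·(+0.03039)/1.12225 + 233.3 = 247.1645
M3: Pc = R·M3+t = (-0.22735, -0.05983, +1.21057); u = 528.6·(-0.22735)/1.21057 + 312.2 = 212.9248, v = 512.0·(-0.05983)/1.21057 + 233.3 = 207.9959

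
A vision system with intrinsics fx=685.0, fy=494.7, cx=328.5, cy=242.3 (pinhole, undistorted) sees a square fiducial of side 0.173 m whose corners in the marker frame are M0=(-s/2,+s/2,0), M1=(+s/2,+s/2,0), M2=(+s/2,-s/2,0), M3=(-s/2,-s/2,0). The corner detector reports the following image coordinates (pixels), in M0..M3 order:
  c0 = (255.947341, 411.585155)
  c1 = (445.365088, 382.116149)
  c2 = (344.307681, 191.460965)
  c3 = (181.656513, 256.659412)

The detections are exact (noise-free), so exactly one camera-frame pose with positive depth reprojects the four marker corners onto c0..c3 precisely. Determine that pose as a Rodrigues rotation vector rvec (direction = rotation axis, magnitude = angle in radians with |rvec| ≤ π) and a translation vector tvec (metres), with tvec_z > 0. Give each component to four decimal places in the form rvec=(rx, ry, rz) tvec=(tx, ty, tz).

rvec=(0.0028, 0.6609, -0.3840) tvec=(-0.0223, 0.0660, 0.4740)

Intrinsics K: fx=685.0, fy=494.7, cx=328.5, cy=242.3
Marker side s = 0.173 m; corners in marker frame (Z=0):
  M0 = (-0.0865, +0.0865, 0)
  M1 = (+0.0865, +0.0865, 0)
  M2 = (+0.0865, -0.0865, 0)
  M3 = (-0.0865, -0.0865, 0)
Detected image corners:
  c0 = (255.947341, 411.585155) px
  c1 = (445.365088, 382.116149) px
  c2 = (344.307681, 191.460965) px
  c3 = (181.656513, 256.659412) px
Planar DLT: solve 8×8 A·h = b for H (H[2,2]=1):
  H  [+628.16693 +421.75772 +296.25223]
  H  [-668.13272 +910.02079 +311.17719]
  H  [-1.26362 -0.24957 +1.00000]
B = K⁻¹H; ‖b₁‖=2.109896, ‖b₂‖=2.109896; λ = 2/(‖b₁‖+‖b₂‖) = 0.473957, sign → tz>0 ⇒ λ=+0.473957
r₁ = λ·B[:,0] = (+0.72184,-0.34678,-0.59890); r₂ = λ·B[:,1] = (+0.34854,+0.92980,-0.11829)
r₃ = r₁×r₂ = (+0.59788,-0.12336,+0.79204); SVD([r₁ r₂ r₃]) → R = UVᵀ:
  R  [+0.72184 +0.34854 +0.59788]
  R  [-0.34678 +0.92980 -0.12336]
  R  [-0.59890 -0.11829 +0.79204]
t = (-0.02231, +0.06599, +0.47396) m
tr R = 2.443682; θ = arccos((tr R − 1)/2) = 0.764338 rad = 43.793°
axis k = ((R−Rᵀ)₃₂, (R−Rᵀ)₁₃, (R−Rᵀ)₂₁) / (2 sinθ) = (+0.003665, +0.864652, -0.502358)
rvec = θ·k = (+0.002801, +0.660886, -0.383972)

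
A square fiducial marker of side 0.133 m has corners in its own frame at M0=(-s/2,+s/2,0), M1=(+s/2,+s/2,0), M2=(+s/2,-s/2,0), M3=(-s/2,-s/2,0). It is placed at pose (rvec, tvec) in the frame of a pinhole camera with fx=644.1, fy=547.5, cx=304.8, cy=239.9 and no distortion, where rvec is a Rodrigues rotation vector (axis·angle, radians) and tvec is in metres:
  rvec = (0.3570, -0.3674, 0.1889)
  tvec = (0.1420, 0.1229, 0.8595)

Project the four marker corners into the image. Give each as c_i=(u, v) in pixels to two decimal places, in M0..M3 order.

c0=(353.68, 352.95) c1=(437.69, 355.90) c2=(468.07, 283.84) c3=(381.76, 276.23)

Intrinsics K: fx=644.1, fy=547.5, cx=304.8, cy=239.9
Marker side s = 0.133 m; corners in marker frame (Z=0):
  M0 = (-0.0665, +0.0665, 0)
  M1 = (+0.0665, +0.0665, 0)
  M2 = (+0.0665, -0.0665, 0)
  M3 = (-0.0665, -0.0665, 0)
rvec = (0.3570, -0.3674, 0.1889), |rvec| = θ = 0.54600 rad = 31.283°
Rodrigues: sinθ=0.51927, 1−cosθ=0.14539; R = I + sinθ·[k]× + (1−cosθ)·[k]×²:
    [+0.91677 -0.24362 -0.31653]
    [+0.11569 +0.92044 -0.37337]
    [+0.38230 +0.30568 +0.87201]
t = (0.1420, 0.1229, 0.8595) m
M0: Pc = R·M0+t = (+0.06483, +0.17642, +0.85440); u = 644.1·(+0.06483)/0.85440 + 304.8 = 353.6759, v = 547.5·(+0.17642)/0.85440 + 239.9 = 352.9470
M1: Pc = R·M1+t = (+0.18676, +0.19180, +0.90525); u = 644.1·(+0.18676)/0.90525 + 304.8 = 437.6856, v = 547.5·(+0.19180)/0.90525 + 239.9 = 355.9030
M2: Pc = R·M2+t = (+0.21917, +0.06938, +0.86460); u = 644.1·(+0.21917)/0.86460 + 304.8 = 468.0724, v = 547.5·(+0.06938)/0.86460 + 239.9 = 283.8369
M3: Pc = R·M3+t = (+0.09724, +0.05400, +0.81375); u = 644.1·(+0.09724)/0.81375 + 304.8 = 381.7643, v = 547.5·(+0.05400)/0.81375 + 239.9 = 276.2302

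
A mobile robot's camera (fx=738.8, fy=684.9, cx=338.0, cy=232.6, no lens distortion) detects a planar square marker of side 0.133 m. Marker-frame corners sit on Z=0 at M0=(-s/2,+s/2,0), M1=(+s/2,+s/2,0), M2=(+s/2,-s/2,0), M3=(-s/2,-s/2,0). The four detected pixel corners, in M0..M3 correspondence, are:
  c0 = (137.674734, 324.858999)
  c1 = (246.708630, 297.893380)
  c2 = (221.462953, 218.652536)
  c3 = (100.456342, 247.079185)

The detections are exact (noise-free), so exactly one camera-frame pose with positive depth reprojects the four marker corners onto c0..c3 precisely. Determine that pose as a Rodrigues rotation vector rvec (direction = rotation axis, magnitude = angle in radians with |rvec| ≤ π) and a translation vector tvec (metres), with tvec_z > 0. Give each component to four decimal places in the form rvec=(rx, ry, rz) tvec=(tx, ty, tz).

Intrinsics K: fx=738.8, fy=684.9, cx=338.0, cy=232.6
Marker side s = 0.133 m; corners in marker frame (Z=0):
  M0 = (-0.0665, +0.0665, 0)
  M1 = (+0.0665, +0.0665, 0)
  M2 = (+0.0665, -0.0665, 0)
  M3 = (-0.0665, -0.0665, 0)
Detected image corners:
  c0 = (137.674734, 324.858999) px
  c1 = (246.708630, 297.893380) px
  c2 = (221.462953, 218.652536) px
  c3 = (100.456342, 247.079185) px
Planar DLT: solve 8×8 A·h = b for H (H[2,2]=1):
  H  [+884.51559 +366.69365 +177.82864]
  H  [-174.15128 +794.14125 +273.96158]
  H  [+0.12427 +0.74890 +1.00000]
B = K⁻¹H; ‖b₁‖=1.184823, ‖b₂‖=1.184823; λ = 2/(‖b₁‖+‖b₂‖) = 0.844008, sign → tz>0 ⇒ λ=+0.844008
r₁ = λ·B[:,0] = (+0.96249,-0.25023,+0.10489); r₂ = λ·B[:,1] = (+0.12974,+0.76396,+0.63208)
r₃ = r₁×r₂ = (-0.23829,-0.59476,+0.76777); SVD([r₁ r₂ r₃]) → R = UVᵀ:
  R  [+0.96249 +0.12974 -0.23829]
  R  [-0.25023 +0.76396 -0.59476]
  R  [+0.10489 +0.63208 +0.76777]
t = (-0.18298, +0.05097, +0.84401) m
tr R = 2.494224; θ = arccos((tr R − 1)/2) = 0.727089 rad = 41.659°
axis k = ((R−Rᵀ)₃₂, (R−Rᵀ)₁₃, (R−Rᵀ)₂₁) / (2 sinθ) = (+0.922859, -0.258147, -0.285817)
rvec = θ·k = (+0.671001, -0.187696, -0.207815)

rvec=(0.6710, -0.1877, -0.2078) tvec=(-0.1830, 0.0510, 0.8440)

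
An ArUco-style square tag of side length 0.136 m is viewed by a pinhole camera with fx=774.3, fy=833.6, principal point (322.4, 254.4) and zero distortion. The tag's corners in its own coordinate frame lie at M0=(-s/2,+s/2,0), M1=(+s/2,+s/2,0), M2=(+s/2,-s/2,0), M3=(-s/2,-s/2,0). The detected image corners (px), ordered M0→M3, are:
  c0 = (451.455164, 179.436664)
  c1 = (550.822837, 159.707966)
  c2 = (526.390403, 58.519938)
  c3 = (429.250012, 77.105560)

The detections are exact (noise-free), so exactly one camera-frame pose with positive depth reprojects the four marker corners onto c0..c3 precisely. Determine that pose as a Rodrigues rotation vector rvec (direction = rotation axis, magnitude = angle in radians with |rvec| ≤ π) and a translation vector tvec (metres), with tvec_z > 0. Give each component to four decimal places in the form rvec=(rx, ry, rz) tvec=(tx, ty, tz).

Intrinsics K: fx=774.3, fy=833.6, cx=322.4, cy=254.4
Marker side s = 0.136 m; corners in marker frame (Z=0):
  M0 = (-0.0680, +0.0680, 0)
  M1 = (+0.0680, +0.0680, 0)
  M2 = (+0.0680, -0.0680, 0)
  M3 = (-0.0680, -0.0680, 0)
Detected image corners:
  c0 = (451.455164, 179.436664) px
  c1 = (550.822837, 159.707966) px
  c2 = (526.390403, 58.519938) px
  c3 = (429.250012, 77.105560) px
Planar DLT: solve 8×8 A·h = b for H (H[2,2]=1):
  H  [+746.35438 +84.20672 +489.50201]
  H  [-134.99141 +727.05325 +118.04365]
  H  [+0.04903 -0.17832 +1.00000]
B = K⁻¹H; ‖b₁‖=0.961187, ‖b₂‖=0.961187; λ = 2/(‖b₁‖+‖b₂‖) = 1.040381, sign → tz>0 ⇒ λ=+1.040381
r₁ = λ·B[:,0] = (+0.98159,-0.18404,+0.05101); r₂ = λ·B[:,1] = (+0.19039,+0.96402,-0.18552)
r₃ = r₁×r₂ = (-0.01503,+0.19181,+0.98132); SVD([r₁ r₂ r₃]) → R = UVᵀ:
  R  [+0.98159 +0.19039 -0.01503]
  R  [-0.18404 +0.96402 +0.19181]
  R  [+0.05101 -0.18552 +0.98132]
t = (+0.22452, -0.17018, +1.04038) m
tr R = 2.926931; θ = arccos((tr R − 1)/2) = 0.271143 rad = 15.535°
axis k = ((R−Rᵀ)₃₂, (R−Rᵀ)₁₃, (R−Rᵀ)₂₁) / (2 sinθ) = (-0.704414, -0.123275, -0.699002)
rvec = θ·k = (-0.190997, -0.033425, -0.189530)

rvec=(-0.1910, -0.0334, -0.1895) tvec=(0.2245, -0.1702, 1.0404)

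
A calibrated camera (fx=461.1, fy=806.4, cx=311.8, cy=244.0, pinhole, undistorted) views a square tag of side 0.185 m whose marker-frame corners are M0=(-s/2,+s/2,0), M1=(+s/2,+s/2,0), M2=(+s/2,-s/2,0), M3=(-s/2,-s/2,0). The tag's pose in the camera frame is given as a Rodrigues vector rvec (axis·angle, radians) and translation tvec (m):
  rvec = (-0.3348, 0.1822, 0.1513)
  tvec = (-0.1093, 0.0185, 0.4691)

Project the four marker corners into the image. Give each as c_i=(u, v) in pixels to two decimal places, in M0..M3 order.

c0=(95.16, 409.20) c1=(272.70, 465.26) c2=(308.94, 148.06) c3=(148.61, 121.21)

Intrinsics K: fx=461.1, fy=806.4, cx=311.8, cy=244.0
Marker side s = 0.185 m; corners in marker frame (Z=0):
  M0 = (-0.0925, +0.0925, 0)
  M1 = (+0.0925, +0.0925, 0)
  M2 = (+0.0925, -0.0925, 0)
  M3 = (-0.0925, -0.0925, 0)
rvec = (-0.3348, 0.1822, 0.1513), |rvec| = θ = 0.41010 rad = 23.497°
Rodrigues: sinθ=0.39870, 1−cosθ=0.08292; R = I + sinθ·[k]× + (1−cosθ)·[k]×²:
    [+0.97235 -0.17717 +0.15216]
    [+0.11702 +0.93345 +0.33909]
    [-0.20211 -0.31190 +0.92837]
t = (-0.1093, 0.0185, 0.4691) m
M0: Pc = R·M0+t = (-0.21563, +0.09402, +0.45894); u = 461.1·(-0.21563)/0.45894 + 311.8 = 95.1569, v = 806.4·(+0.09402)/0.45894 + 244.0 = 409.1999
M1: Pc = R·M1+t = (-0.03575, +0.11567, +0.42155); u = 461.1·(-0.03575)/0.42155 + 311.8 = 272.7005, v = 806.4·(+0.11567)/0.42155 + 244.0 = 465.2647
M2: Pc = R·M2+t = (-0.00297, -0.05702, +0.47926); u = 461.1·(-0.00297)/0.47926 + 311.8 = 308.9428, v = 806.4·(-0.05702)/0.47926 + 244.0 = 148.0581
M3: Pc = R·M3+t = (-0.18285, -0.07867, +0.51665); u = 461.1·(-0.18285)/0.51665 + 311.8 = 148.6053, v = 806.4·(-0.07867)/0.51665 + 244.0 = 121.2116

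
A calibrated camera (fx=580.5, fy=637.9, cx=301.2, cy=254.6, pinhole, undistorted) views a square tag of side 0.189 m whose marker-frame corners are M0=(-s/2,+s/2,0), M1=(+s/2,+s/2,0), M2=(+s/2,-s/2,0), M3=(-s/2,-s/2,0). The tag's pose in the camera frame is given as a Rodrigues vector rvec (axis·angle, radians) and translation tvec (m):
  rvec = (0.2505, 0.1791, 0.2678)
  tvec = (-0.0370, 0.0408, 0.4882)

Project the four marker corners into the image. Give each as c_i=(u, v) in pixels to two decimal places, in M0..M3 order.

c0=(136.81, 378.52) c1=(336.19, 453.24) c2=(398.27, 225.18) c3=(174.27, 155.31)

Intrinsics K: fx=580.5, fy=637.9, cx=301.2, cy=254.6
Marker side s = 0.189 m; corners in marker frame (Z=0):
  M0 = (-0.0945, +0.0945, 0)
  M1 = (+0.0945, +0.0945, 0)
  M2 = (+0.0945, -0.0945, 0)
  M3 = (-0.0945, -0.0945, 0)
rvec = (0.2505, 0.1791, 0.2678), |rvec| = θ = 0.40810 rad = 23.382°
Rodrigues: sinθ=0.39686, 1−cosθ=0.08212; R = I + sinθ·[k]× + (1−cosθ)·[k]×²:
    [+0.94882 -0.23831 +0.20725]
    [+0.28255 +0.93369 -0.21995]
    [-0.14109 +0.26725 +0.95324]
t = (-0.0370, 0.0408, 0.4882) m
M0: Pc = R·M0+t = (-0.14918, +0.10233, +0.52679); u = 580.5·(-0.14918)/0.52679 + 301.2 = 136.8060, v = 637.9·(+0.10233)/0.52679 + 254.6 = 378.5174
M1: Pc = R·M1+t = (+0.03014, +0.15574, +0.50012); u = 580.5·(+0.03014)/0.50012 + 301.2 = 336.1881, v = 637.9·(+0.15574)/0.50012 + 254.6 = 453.2383
M2: Pc = R·M2+t = (+0.07518, -0.02073, +0.44961); u = 580.5·(+0.07518)/0.44961 + 301.2 = 398.2703, v = 637.9·(-0.02073)/0.44961 + 254.6 = 225.1843
M3: Pc = R·M3+t = (-0.10414, -0.07414, +0.47628); u = 580.5·(-0.10414)/0.47628 + 301.2 = 174.2670, v = 637.9·(-0.07414)/0.47628 + 254.6 = 155.3074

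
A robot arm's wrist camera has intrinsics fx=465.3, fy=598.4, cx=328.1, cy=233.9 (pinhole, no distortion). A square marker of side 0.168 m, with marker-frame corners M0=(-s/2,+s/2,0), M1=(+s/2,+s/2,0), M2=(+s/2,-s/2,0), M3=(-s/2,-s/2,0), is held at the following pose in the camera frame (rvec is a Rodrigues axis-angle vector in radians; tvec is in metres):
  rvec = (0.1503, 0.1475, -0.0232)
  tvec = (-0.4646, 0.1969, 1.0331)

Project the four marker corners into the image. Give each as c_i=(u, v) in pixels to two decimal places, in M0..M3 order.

c0=(88.48, 392.81) c1=(157.54, 395.47) c2=(150.71, 300.88) c3=(80.16, 300.43)

Intrinsics K: fx=465.3, fy=598.4, cx=328.1, cy=233.9
Marker side s = 0.168 m; corners in marker frame (Z=0):
  M0 = (-0.0840, +0.0840, 0)
  M1 = (+0.0840, +0.0840, 0)
  M2 = (+0.0840, -0.0840, 0)
  M3 = (-0.0840, -0.0840, 0)
rvec = (0.1503, 0.1475, -0.0232), |rvec| = θ = 0.21186 rad = 12.139°
Rodrigues: sinθ=0.21028, 1−cosθ=0.02236; R = I + sinθ·[k]× + (1−cosθ)·[k]×²:
    [+0.98889 +0.03407 +0.14466]
    [-0.01198 +0.98848 -0.15088]
    [-0.14814 +0.14747 +0.97791]
t = (-0.4646, 0.1969, 1.0331) m
M0: Pc = R·M0+t = (-0.54481, +0.28094, +1.05793); u = 465.3·(-0.54481)/1.05793 + 328.1 = 88.4834, v = 598.4·(+0.28094)/1.05793 + 233.9 = 392.8081
M1: Pc = R·M1+t = (-0.37867, +0.27893, +1.03304); u = 465.3·(-0.37867)/1.03304 + 328.1 = 157.5404, v = 598.4·(+0.27893)/1.03304 + 233.9 = 395.4701
M2: Pc = R·M2+t = (-0.38439, +0.11286, +1.00827); u = 465.3·(-0.38439)/1.00827 + 328.1 = 150.7079, v = 598.4·(+0.11286)/1.00827 + 233.9 = 300.8822
M3: Pc = R·M3+t = (-0.55053, +0.11487, +1.03316); u = 465.3·(-0.55053)/1.03316 + 328.1 = 80.1595, v = 598.4·(+0.11487)/1.03316 + 233.9 = 300.4348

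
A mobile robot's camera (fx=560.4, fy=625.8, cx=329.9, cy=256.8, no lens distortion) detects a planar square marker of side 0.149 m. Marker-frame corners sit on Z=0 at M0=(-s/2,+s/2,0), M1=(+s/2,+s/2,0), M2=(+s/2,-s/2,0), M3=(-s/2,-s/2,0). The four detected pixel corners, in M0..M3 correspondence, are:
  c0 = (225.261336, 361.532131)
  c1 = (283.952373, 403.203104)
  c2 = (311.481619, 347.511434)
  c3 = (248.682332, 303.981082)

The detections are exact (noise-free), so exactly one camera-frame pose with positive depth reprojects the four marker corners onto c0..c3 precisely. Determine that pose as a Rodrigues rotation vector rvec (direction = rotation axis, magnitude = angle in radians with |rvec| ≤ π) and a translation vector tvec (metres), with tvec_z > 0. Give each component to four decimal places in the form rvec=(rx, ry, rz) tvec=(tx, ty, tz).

rvec=(0.4626, 0.2377, 0.5015) tvec=(-0.1304, 0.1811, 1.1568)

Intrinsics K: fx=560.4, fy=625.8, cx=329.9, cy=256.8
Marker side s = 0.149 m; corners in marker frame (Z=0):
  M0 = (-0.0745, +0.0745, 0)
  M1 = (+0.0745, +0.0745, 0)
  M2 = (+0.0745, -0.0745, 0)
  M3 = (-0.0745, -0.0745, 0)
Detected image corners:
  c0 = (225.261336, 361.532131) px
  c1 = (283.952373, 403.203104) px
  c2 = (311.481619, 347.511434) px
  c3 = (248.682332, 303.981082) px
Planar DLT: solve 8×8 A·h = b for H (H[2,2]=1):
  H  [+382.64722 -59.85381 +266.74201]
  H  [+253.12273 +527.08842 +354.78676]
  H  [-0.09206 +0.41529 +1.00000]
B = K⁻¹H; ‖b₁‖=0.864432, ‖b₂‖=0.864432; λ = 2/(‖b₁‖+‖b₂‖) = 1.156829, sign → tz>0 ⇒ λ=+1.156829
r₁ = λ·B[:,0] = (+0.85259,+0.51161,-0.10650); r₂ = λ·B[:,1] = (-0.40637,+0.77721,+0.48042)
r₃ = r₁×r₂ = (+0.32856,-0.36632,+0.87055); SVD([r₁ r₂ r₃]) → R = UVᵀ:
  R  [+0.85259 -0.40637 +0.32856]
  R  [+0.51161 +0.77721 -0.36632]
  R  [-0.10650 +0.48042 +0.87055]
t = (-0.13038, +0.18113, +1.15683) m
tr R = 2.500350; θ = arccos((tr R − 1)/2) = 0.722470 rad = 41.394°
axis k = ((R−Rᵀ)₃₂, (R−Rᵀ)₁₃, (R−Rᵀ)₂₁) / (2 sinθ) = (+0.640269, +0.328973, +0.694141)
rvec = θ·k = (+0.462575, +0.237673, +0.501496)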